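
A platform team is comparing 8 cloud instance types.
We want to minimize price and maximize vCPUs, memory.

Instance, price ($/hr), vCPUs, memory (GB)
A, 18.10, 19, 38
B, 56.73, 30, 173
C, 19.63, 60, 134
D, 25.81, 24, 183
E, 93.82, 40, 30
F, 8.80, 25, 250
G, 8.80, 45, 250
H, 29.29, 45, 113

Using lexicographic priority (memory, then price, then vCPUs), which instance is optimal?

First maximize memory: best is 250, kept {F, G}.
Then minimize price: best is 8.80, kept {F, G}.
Then maximize vCPUs: best is 45, kept {G}.

G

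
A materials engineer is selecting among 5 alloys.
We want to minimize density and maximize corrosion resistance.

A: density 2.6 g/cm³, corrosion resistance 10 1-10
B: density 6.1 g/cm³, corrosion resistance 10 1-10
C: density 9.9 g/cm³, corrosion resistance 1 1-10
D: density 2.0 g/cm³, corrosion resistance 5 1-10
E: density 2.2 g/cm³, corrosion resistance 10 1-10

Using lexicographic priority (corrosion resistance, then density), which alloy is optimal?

E

First maximize corrosion resistance: best is 10, kept {A, B, E}.
Then minimize density: best is 2.2, kept {E}.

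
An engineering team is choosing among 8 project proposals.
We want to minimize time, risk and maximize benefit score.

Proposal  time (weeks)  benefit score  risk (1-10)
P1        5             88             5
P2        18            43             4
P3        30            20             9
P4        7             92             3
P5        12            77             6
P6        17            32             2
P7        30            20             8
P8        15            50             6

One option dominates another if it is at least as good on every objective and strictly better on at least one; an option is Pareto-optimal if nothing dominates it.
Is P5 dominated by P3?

P3 vs P5: P3 is worse on time (30 vs 12), so it does not dominate P5.

No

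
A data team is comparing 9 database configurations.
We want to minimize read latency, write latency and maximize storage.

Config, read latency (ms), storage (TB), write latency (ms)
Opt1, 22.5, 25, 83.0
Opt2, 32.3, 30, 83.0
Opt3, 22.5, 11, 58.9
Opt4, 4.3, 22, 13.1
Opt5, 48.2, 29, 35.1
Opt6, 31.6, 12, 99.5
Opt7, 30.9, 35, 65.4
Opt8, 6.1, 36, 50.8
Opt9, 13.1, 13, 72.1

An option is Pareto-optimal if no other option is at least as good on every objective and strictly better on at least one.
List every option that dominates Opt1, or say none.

Opt8

Opt8: read latency 6.1≤22.5, storage 36≥25, write latency 50.8≤83.0 — dominates Opt1.
Others (Opt2, Opt3, Opt4, Opt5, Opt6, Opt7, Opt9) are each worse than Opt1 on at least one objective.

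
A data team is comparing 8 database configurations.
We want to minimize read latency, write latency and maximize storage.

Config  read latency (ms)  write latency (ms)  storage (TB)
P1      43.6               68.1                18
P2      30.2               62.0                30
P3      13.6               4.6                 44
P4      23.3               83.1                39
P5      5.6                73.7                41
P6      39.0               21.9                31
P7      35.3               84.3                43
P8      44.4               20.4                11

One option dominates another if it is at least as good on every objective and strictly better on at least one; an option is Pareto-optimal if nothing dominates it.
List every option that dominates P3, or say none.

P1: worse on read latency (43.6 vs 13.6).
P2: worse on read latency (30.2 vs 13.6).
P4: worse on read latency (23.3 vs 13.6).
P5: worse on write latency (73.7 vs 4.6).
P6: worse on read latency (39.0 vs 13.6).
P7: worse on read latency (35.3 vs 13.6).
P8: worse on read latency (44.4 vs 13.6).
No option dominates P3.

none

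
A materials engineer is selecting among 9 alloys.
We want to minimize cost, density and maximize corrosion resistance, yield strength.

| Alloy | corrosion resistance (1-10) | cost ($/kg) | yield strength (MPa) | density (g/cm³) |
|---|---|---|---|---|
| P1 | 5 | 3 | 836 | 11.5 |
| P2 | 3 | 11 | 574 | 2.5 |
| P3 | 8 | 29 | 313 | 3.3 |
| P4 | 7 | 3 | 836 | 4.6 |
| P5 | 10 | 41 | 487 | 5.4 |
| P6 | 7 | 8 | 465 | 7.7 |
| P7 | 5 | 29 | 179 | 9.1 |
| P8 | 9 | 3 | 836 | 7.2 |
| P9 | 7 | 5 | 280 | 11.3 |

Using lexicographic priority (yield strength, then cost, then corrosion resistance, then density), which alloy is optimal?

P8

First maximize yield strength: best is 836, kept {P1, P4, P8}.
Then minimize cost: best is 3, kept {P1, P4, P8}.
Then maximize corrosion resistance: best is 9, kept {P8}.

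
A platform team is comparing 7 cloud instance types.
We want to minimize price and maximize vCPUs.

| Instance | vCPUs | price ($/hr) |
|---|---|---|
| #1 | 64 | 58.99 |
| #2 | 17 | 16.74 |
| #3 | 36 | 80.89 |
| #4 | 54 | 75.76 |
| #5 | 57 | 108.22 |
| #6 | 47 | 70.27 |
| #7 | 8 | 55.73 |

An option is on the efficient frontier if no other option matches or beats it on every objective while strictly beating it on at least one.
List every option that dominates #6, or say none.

#1: vCPUs 64≥47, price 58.99≤70.27 — dominates #6.
Others (#2, #3, #4, #5, #7) are each worse than #6 on at least one objective.

#1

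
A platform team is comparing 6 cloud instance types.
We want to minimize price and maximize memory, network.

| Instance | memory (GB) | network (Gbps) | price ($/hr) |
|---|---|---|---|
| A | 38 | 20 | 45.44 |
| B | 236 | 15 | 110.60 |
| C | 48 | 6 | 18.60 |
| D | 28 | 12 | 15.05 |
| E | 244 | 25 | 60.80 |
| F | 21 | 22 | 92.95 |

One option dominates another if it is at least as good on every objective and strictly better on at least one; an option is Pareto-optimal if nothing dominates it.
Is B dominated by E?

E vs B: memory 244≥236, network 25≥15, price 60.80≤110.60 — E is at least as good on every objective with at least one strict improvement.

Yes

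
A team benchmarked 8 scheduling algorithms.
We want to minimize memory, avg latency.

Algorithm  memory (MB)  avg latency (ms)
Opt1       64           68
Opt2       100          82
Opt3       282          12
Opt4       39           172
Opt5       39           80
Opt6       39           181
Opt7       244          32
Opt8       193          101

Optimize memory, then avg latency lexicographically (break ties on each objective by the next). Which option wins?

Opt5

First minimize memory: best is 39, kept {Opt4, Opt5, Opt6}.
Then minimize avg latency: best is 80, kept {Opt5}.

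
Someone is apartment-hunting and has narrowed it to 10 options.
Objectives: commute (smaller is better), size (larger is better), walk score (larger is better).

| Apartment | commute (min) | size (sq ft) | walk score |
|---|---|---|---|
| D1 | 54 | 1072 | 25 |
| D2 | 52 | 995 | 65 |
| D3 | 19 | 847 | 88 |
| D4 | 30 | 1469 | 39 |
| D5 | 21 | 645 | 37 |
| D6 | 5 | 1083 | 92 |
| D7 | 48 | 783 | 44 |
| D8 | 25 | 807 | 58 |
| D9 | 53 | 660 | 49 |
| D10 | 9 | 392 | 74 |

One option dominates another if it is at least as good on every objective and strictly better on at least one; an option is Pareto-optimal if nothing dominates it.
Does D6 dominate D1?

Yes

D6 vs D1: commute 5≤54, size 1083≥1072, walk score 92≥25 — D6 is at least as good on every objective with at least one strict improvement.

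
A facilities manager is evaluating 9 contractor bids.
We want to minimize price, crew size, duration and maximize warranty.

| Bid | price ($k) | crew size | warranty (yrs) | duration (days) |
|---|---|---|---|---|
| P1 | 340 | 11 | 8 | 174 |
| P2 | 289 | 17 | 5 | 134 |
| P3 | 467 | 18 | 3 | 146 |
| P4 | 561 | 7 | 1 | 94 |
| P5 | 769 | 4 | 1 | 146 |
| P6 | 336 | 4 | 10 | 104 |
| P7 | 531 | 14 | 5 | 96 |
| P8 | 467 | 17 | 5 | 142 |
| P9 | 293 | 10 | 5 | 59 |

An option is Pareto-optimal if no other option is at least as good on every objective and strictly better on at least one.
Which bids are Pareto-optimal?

P2, P4, P6, P9

P1: dominated by P6 (price 336≤340, crew size 4≤11, warranty 10≥8, duration 104≤174).
P2: not dominated (best price).
P3: dominated by P2 (price 289≤467, crew size 17≤18, warranty 5≥3, duration 134≤146).
P4: not dominated.
P5: dominated by P6 (price 336≤769, crew size 4≤4, warranty 10≥1, duration 104≤146).
P6: not dominated (best warranty).
P7: dominated by P9 (price 293≤531, crew size 10≤14, warranty 5≥5, duration 59≤96).
P8: dominated by P2 (price 289≤467, crew size 17≤17, warranty 5≥5, duration 134≤142).
P9: not dominated (best duration).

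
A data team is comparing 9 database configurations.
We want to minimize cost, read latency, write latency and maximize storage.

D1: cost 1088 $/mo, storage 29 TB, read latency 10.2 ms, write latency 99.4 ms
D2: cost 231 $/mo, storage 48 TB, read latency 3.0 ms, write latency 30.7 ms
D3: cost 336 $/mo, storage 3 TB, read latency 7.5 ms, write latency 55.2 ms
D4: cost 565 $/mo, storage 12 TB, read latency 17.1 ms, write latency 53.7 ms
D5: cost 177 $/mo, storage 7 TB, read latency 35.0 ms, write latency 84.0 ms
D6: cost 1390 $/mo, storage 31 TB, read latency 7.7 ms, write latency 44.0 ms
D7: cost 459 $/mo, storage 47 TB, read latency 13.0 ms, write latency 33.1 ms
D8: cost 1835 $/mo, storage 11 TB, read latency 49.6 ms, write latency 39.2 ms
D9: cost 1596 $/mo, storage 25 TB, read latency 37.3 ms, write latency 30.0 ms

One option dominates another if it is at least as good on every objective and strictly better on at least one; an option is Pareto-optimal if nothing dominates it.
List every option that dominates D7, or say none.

D2

D2: cost 231≤459, storage 48≥47, read latency 3.0≤13.0, write latency 30.7≤33.1 — dominates D7.
Others (D1, D3, D4, D5, D6, D8, D9) are each worse than D7 on at least one objective.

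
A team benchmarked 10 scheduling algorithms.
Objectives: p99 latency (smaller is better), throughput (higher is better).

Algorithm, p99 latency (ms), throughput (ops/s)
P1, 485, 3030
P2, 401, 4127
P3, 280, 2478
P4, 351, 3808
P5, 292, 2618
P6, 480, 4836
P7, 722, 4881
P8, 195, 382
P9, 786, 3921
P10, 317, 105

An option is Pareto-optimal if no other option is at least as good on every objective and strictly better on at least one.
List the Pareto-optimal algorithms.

P2, P3, P4, P5, P6, P7, P8

P1: dominated by P2 (p99 latency 401≤485, throughput 4127≥3030).
P2: not dominated.
P3: not dominated.
P4: not dominated.
P5: not dominated.
P6: not dominated.
P7: not dominated (best throughput).
P8: not dominated (best p99 latency).
P9: dominated by P2 (p99 latency 401≤786, throughput 4127≥3921).
P10: dominated by P3 (p99 latency 280≤317, throughput 2478≥105).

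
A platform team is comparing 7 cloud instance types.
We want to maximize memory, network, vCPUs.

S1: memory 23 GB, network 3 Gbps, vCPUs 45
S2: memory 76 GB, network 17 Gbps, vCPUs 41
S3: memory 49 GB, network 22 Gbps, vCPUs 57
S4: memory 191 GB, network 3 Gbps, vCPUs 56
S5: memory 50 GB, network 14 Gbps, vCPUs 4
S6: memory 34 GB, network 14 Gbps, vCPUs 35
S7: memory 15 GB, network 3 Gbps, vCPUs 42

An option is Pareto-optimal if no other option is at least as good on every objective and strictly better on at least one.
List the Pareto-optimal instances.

S2, S3, S4

S1: dominated by S3 (memory 49≥23, network 22≥3, vCPUs 57≥45).
S2: not dominated.
S3: not dominated (best network).
S4: not dominated (best memory).
S5: dominated by S2 (memory 76≥50, network 17≥14, vCPUs 41≥4).
S6: dominated by S2 (memory 76≥34, network 17≥14, vCPUs 41≥35).
S7: dominated by S1 (memory 23≥15, network 3≥3, vCPUs 45≥42).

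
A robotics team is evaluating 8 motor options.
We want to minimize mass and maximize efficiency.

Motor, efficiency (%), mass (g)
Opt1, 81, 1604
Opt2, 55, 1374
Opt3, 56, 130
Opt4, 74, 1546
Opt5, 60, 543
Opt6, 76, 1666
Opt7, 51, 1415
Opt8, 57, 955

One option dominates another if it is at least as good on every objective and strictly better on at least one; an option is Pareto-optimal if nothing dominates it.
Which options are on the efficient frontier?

Opt1: not dominated (best efficiency).
Opt2: dominated by Opt3 (efficiency 56≥55, mass 130≤1374).
Opt3: not dominated (best mass).
Opt4: not dominated.
Opt5: not dominated.
Opt6: dominated by Opt1 (efficiency 81≥76, mass 1604≤1666).
Opt7: dominated by Opt2 (efficiency 55≥51, mass 1374≤1415).
Opt8: dominated by Opt5 (efficiency 60≥57, mass 543≤955).

Opt1, Opt3, Opt4, Opt5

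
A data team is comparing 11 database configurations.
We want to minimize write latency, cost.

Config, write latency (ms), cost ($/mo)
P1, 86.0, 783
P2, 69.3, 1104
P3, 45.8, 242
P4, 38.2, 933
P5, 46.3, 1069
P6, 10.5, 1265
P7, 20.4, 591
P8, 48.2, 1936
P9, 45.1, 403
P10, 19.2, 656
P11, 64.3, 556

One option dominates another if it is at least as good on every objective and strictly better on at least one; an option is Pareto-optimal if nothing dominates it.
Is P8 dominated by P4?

Yes

P4 vs P8: write latency 38.2≤48.2, cost 933≤1936 — P4 is at least as good on every objective with at least one strict improvement.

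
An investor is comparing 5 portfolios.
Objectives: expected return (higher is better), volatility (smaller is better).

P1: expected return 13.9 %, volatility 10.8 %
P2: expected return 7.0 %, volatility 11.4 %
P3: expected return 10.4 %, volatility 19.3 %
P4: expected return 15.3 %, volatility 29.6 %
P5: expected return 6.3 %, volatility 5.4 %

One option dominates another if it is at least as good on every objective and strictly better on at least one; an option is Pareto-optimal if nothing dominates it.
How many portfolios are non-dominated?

3

P1: not dominated.
P2: dominated by P1 (expected return 13.9≥7.0, volatility 10.8≤11.4).
P3: dominated by P1 (expected return 13.9≥10.4, volatility 10.8≤19.3).
P4: not dominated (best expected return).
P5: not dominated (best volatility).
Pareto-optimal: P1, P4, P5 → 3.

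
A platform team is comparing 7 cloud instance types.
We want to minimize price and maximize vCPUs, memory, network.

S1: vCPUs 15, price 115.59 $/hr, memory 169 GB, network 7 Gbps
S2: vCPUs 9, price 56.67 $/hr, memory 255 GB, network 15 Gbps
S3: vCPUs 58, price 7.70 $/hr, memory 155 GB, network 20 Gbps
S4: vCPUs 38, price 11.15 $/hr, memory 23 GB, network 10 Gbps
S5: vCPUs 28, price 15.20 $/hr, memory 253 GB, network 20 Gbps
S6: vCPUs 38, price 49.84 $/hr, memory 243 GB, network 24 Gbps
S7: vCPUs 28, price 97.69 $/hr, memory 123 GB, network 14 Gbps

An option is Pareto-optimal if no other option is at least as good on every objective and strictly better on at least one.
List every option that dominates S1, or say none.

S5: vCPUs 28≥15, price 15.20≤115.59, memory 253≥169, network 20≥7 — dominates S1.
S6: vCPUs 38≥15, price 49.84≤115.59, memory 243≥169, network 24≥7 — dominates S1.
Others (S2, S3, S4, S7) are each worse than S1 on at least one objective.

S5, S6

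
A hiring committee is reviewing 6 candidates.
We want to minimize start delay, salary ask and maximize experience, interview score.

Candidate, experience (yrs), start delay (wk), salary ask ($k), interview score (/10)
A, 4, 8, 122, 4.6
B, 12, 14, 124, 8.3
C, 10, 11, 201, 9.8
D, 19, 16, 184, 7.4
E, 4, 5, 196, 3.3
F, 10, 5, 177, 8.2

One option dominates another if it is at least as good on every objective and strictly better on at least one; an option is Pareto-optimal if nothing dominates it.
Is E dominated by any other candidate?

Yes

F vs E: experience 10≥4, start delay 5≤5, salary ask 177≤196, interview score 8.2≥3.3 — F is at least as good on every objective and strictly better on at least one, so F dominates E.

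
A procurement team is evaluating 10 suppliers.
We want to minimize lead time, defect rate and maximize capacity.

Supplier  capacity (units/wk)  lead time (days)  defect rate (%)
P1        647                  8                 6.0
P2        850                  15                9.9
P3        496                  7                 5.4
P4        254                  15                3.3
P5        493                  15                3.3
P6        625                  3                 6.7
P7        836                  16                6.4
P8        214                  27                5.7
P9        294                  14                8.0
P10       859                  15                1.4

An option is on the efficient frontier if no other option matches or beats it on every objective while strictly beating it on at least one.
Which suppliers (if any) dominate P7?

P10

P10: capacity 859≥836, lead time 15≤16, defect rate 1.4≤6.4 — dominates P7.
Others (P1, P2, P3, P4, P5, P6, P8, P9) are each worse than P7 on at least one objective.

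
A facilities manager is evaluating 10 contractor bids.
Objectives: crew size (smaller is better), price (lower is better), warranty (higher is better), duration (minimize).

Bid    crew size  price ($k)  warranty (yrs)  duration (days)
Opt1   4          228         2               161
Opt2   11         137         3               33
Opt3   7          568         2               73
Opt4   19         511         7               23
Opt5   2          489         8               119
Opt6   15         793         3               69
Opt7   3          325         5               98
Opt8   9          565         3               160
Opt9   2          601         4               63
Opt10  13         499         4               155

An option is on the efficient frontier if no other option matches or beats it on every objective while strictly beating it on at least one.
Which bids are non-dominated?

Opt1: not dominated.
Opt2: not dominated (best price).
Opt3: not dominated.
Opt4: not dominated (best duration).
Opt5: not dominated (best warranty).
Opt6: dominated by Opt2 (crew size 11≤15, price 137≤793, warranty 3≥3, duration 33≤69).
Opt7: not dominated.
Opt8: dominated by Opt5 (crew size 2≤9, price 489≤565, warranty 8≥3, duration 119≤160).
Opt9: not dominated.
Opt10: dominated by Opt5 (crew size 2≤13, price 489≤499, warranty 8≥4, duration 119≤155).

Opt1, Opt2, Opt3, Opt4, Opt5, Opt7, Opt9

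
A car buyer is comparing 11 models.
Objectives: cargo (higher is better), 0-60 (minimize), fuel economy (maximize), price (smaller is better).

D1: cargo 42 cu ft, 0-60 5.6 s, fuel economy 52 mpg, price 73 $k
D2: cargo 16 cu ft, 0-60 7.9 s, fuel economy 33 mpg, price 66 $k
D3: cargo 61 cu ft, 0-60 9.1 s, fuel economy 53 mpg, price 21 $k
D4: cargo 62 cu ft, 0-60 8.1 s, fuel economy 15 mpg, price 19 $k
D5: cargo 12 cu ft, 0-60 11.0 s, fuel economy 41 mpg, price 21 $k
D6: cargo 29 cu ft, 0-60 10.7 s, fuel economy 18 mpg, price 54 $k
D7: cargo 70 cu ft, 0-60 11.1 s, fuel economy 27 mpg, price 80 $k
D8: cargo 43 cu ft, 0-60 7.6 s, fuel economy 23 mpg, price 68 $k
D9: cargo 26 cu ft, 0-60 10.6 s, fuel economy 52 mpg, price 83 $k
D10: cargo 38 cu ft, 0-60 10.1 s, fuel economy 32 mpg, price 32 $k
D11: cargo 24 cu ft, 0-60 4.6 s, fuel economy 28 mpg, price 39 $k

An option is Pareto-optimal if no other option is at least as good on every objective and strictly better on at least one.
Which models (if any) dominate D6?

D3, D10

D3: cargo 61≥29, 0-60 9.1≤10.7, fuel economy 53≥18, price 21≤54 — dominates D6.
D10: cargo 38≥29, 0-60 10.1≤10.7, fuel economy 32≥18, price 32≤54 — dominates D6.
Others (D1, D2, D4, D5, D7, D8, D9, D11) are each worse than D6 on at least one objective.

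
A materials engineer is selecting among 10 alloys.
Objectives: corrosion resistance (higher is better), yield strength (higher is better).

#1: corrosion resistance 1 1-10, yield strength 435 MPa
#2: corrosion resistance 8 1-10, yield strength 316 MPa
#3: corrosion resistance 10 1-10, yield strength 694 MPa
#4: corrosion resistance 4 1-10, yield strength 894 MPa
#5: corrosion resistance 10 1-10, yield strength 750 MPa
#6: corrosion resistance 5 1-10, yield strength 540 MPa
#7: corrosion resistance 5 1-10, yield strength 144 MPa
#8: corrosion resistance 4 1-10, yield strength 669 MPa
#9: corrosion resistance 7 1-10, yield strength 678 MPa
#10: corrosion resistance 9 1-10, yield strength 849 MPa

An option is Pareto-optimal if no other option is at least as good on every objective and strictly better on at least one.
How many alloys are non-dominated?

#1: dominated by #3 (corrosion resistance 10≥1, yield strength 694≥435).
#2: dominated by #3 (corrosion resistance 10≥8, yield strength 694≥316).
#3: dominated by #5 (corrosion resistance 10≥10, yield strength 750≥694).
#4: not dominated (best yield strength).
#5: not dominated.
#6: dominated by #3 (corrosion resistance 10≥5, yield strength 694≥540).
#7: dominated by #2 (corrosion resistance 8≥5, yield strength 316≥144).
#8: dominated by #3 (corrosion resistance 10≥4, yield strength 694≥669).
#9: dominated by #3 (corrosion resistance 10≥7, yield strength 694≥678).
#10: not dominated.
Pareto-optimal: #4, #5, #10 → 3.

3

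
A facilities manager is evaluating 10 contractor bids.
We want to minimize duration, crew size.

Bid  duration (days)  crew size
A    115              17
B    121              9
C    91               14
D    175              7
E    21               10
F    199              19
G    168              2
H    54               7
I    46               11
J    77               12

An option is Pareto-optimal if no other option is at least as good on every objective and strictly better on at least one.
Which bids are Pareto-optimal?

E, G, H

A: dominated by C (duration 91≤115, crew size 14≤17).
B: dominated by H (duration 54≤121, crew size 7≤9).
C: dominated by E (duration 21≤91, crew size 10≤14).
D: dominated by G (duration 168≤175, crew size 2≤7).
E: not dominated (best duration).
F: dominated by A (duration 115≤199, crew size 17≤19).
G: not dominated (best crew size).
H: not dominated.
I: dominated by E (duration 21≤46, crew size 10≤11).
J: dominated by E (duration 21≤77, crew size 10≤12).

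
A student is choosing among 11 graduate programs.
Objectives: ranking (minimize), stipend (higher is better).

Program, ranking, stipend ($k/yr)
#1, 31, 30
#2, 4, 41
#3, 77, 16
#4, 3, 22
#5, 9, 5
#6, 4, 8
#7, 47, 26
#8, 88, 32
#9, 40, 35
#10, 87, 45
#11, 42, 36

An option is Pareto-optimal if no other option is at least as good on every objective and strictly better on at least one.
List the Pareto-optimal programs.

#1: dominated by #2 (ranking 4≤31, stipend 41≥30).
#2: not dominated.
#3: dominated by #1 (ranking 31≤77, stipend 30≥16).
#4: not dominated (best ranking).
#5: dominated by #2 (ranking 4≤9, stipend 41≥5).
#6: dominated by #2 (ranking 4≤4, stipend 41≥8).
#7: dominated by #1 (ranking 31≤47, stipend 30≥26).
#8: dominated by #2 (ranking 4≤88, stipend 41≥32).
#9: dominated by #2 (ranking 4≤40, stipend 41≥35).
#10: not dominated (best stipend).
#11: dominated by #2 (ranking 4≤42, stipend 41≥36).

#2, #4, #10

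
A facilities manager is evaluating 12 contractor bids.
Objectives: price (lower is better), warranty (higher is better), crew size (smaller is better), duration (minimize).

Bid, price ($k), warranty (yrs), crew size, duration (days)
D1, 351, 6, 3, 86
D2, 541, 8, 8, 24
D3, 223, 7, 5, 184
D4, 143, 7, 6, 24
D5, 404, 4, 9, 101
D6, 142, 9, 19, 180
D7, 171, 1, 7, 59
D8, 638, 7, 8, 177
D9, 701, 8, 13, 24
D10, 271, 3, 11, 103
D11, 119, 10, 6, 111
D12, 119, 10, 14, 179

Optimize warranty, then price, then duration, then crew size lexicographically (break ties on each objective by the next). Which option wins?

D11

First maximize warranty: best is 10, kept {D11, D12}.
Then minimize price: best is 119, kept {D11, D12}.
Then minimize duration: best is 111, kept {D11}.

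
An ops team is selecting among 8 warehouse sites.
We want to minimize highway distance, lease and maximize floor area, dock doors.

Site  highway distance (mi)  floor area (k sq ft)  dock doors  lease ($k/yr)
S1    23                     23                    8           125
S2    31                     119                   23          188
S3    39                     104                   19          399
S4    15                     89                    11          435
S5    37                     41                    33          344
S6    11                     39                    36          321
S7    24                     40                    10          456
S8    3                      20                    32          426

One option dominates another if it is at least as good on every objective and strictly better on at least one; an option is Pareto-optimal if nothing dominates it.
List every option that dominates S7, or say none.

S4: highway distance 15≤24, floor area 89≥40, dock doors 11≥10, lease 435≤456 — dominates S7.
Others (S1, S2, S3, S5, S6, S8) are each worse than S7 on at least one objective.

S4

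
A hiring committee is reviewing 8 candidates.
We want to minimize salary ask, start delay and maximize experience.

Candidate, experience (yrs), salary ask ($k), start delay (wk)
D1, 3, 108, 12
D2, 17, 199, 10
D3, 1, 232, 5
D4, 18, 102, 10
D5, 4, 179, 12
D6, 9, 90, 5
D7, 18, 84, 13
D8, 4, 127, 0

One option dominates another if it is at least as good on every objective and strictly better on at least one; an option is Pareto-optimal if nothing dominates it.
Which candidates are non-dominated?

D1: dominated by D4 (experience 18≥3, salary ask 102≤108, start delay 10≤12).
D2: dominated by D4 (experience 18≥17, salary ask 102≤199, start delay 10≤10).
D3: dominated by D6 (experience 9≥1, salary ask 90≤232, start delay 5≤5).
D4: not dominated.
D5: dominated by D4 (experience 18≥4, salary ask 102≤179, start delay 10≤12).
D6: not dominated.
D7: not dominated (best salary ask).
D8: not dominated (best start delay).

D4, D6, D7, D8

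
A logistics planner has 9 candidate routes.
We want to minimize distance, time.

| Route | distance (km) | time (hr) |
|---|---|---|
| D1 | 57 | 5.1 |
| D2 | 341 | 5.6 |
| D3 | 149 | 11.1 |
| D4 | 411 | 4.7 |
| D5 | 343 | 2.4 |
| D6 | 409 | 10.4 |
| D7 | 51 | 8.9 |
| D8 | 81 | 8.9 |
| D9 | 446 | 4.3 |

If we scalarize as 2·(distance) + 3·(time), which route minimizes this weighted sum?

D7

D1: 2·57 + 3·5.1 = 129.3
D2: 2·341 + 3·5.6 = 698.8
D3: 2·149 + 3·11.1 = 331.3
D4: 2·411 + 3·4.7 = 836.1
D5: 2·343 + 3·2.4 = 693.2
D6: 2·409 + 3·10.4 = 849.2
D7: 2·51 + 3·8.9 = 128.7
D8: 2·81 + 3·8.9 = 188.7
D9: 2·446 + 3·4.3 = 904.9
Lowest: D7 at 128.7.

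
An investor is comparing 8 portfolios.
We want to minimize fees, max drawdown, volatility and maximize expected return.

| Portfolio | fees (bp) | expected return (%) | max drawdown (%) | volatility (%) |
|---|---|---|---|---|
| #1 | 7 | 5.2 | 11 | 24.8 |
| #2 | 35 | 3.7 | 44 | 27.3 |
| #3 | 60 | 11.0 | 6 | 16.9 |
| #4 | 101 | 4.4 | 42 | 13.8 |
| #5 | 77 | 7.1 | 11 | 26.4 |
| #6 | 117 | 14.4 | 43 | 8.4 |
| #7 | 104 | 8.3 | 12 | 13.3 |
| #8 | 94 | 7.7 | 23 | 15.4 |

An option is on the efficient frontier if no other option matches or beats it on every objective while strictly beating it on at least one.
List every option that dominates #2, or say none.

#1

#1: fees 7≤35, expected return 5.2≥3.7, max drawdown 11≤44, volatility 24.8≤27.3 — dominates #2.
Others (#3, #4, #5, #6, #7, #8) are each worse than #2 on at least one objective.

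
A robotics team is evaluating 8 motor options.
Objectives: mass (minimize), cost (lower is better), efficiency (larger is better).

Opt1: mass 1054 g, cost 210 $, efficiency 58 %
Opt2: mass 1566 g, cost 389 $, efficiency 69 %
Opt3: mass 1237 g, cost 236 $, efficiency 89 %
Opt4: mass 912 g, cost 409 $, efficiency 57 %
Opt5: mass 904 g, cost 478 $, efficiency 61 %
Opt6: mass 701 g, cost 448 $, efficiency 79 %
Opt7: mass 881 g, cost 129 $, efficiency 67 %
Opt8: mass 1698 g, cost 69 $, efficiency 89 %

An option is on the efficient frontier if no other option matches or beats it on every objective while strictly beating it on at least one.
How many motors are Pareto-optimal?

Opt1: dominated by Opt7 (mass 881≤1054, cost 129≤210, efficiency 67≥58).
Opt2: dominated by Opt3 (mass 1237≤1566, cost 236≤389, efficiency 89≥69).
Opt3: not dominated.
Opt4: dominated by Opt7 (mass 881≤912, cost 129≤409, efficiency 67≥57).
Opt5: dominated by Opt6 (mass 701≤904, cost 448≤478, efficiency 79≥61).
Opt6: not dominated (best mass).
Opt7: not dominated.
Opt8: not dominated (best cost).
Pareto-optimal: Opt3, Opt6, Opt7, Opt8 → 4.

4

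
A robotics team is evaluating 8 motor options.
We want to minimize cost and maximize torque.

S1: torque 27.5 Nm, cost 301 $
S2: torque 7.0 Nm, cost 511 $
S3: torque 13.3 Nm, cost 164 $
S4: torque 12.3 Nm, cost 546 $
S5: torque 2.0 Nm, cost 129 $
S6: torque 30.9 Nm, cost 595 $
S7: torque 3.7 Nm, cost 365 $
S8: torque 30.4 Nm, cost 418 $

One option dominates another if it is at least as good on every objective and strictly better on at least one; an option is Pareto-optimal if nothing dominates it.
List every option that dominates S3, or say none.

S1: worse on cost (301 vs 164).
S2: worse on torque (7.0 vs 13.3).
S4: worse on torque (12.3 vs 13.3).
S5: worse on torque (2.0 vs 13.3).
S6: worse on cost (595 vs 164).
S7: worse on torque (3.7 vs 13.3).
S8: worse on cost (418 vs 164).
No option dominates S3.

none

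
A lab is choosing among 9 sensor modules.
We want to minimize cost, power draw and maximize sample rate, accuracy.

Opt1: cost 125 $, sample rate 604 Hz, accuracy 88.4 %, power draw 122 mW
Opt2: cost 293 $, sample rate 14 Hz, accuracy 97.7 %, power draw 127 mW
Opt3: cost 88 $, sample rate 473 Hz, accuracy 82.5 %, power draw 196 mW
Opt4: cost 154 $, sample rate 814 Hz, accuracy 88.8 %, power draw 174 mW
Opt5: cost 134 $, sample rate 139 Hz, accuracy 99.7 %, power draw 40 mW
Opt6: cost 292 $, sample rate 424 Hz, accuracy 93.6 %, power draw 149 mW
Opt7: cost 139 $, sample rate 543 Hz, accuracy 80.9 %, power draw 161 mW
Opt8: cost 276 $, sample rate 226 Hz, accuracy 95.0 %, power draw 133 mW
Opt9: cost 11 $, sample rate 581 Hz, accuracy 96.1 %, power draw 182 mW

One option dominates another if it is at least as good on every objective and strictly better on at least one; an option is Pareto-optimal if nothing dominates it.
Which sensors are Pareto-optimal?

Opt1, Opt4, Opt5, Opt6, Opt8, Opt9

Opt1: not dominated.
Opt2: dominated by Opt5 (cost 134≤293, sample rate 139≥14, accuracy 99.7≥97.7, power draw 40≤127).
Opt3: dominated by Opt9 (cost 11≤88, sample rate 581≥473, accuracy 96.1≥82.5, power draw 182≤196).
Opt4: not dominated (best sample rate).
Opt5: not dominated (best accuracy).
Opt6: not dominated.
Opt7: dominated by Opt1 (cost 125≤139, sample rate 604≥543, accuracy 88.4≥80.9, power draw 122≤161).
Opt8: not dominated.
Opt9: not dominated (best cost).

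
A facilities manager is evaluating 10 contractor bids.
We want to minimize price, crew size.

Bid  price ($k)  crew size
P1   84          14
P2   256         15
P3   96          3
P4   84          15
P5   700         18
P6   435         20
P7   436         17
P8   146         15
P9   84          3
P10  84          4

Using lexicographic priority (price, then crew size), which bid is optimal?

P9

First minimize price: best is 84, kept {P1, P4, P9, P10}.
Then minimize crew size: best is 3, kept {P9}.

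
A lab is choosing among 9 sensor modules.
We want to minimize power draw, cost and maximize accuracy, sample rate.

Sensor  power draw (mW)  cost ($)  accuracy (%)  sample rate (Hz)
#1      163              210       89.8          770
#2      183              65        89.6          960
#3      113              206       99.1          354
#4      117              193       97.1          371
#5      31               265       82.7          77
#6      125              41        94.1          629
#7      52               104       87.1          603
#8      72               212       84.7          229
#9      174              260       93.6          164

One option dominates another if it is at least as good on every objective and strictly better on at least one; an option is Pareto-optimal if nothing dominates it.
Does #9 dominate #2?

#9 vs #2: #9 is worse on cost (260 vs 65), so it does not dominate #2.

No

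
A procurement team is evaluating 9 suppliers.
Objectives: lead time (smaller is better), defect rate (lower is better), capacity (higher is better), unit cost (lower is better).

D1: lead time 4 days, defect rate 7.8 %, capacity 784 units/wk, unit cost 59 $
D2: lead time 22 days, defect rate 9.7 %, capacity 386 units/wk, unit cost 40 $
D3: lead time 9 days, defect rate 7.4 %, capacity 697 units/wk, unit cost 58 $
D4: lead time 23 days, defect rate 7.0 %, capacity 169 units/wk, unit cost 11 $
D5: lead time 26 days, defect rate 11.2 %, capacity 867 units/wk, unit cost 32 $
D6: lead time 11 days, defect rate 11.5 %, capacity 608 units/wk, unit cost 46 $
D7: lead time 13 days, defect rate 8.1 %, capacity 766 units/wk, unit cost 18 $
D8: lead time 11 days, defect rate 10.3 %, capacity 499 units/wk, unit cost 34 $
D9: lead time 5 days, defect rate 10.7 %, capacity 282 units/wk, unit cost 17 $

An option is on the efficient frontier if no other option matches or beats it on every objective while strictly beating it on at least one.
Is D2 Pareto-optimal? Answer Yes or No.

No

D7 vs D2: lead time 13≤22, defect rate 8.1≤9.7, capacity 766≥386, unit cost 18≤40 — D7 is at least as good on every objective and strictly better on at least one, so D7 dominates D2.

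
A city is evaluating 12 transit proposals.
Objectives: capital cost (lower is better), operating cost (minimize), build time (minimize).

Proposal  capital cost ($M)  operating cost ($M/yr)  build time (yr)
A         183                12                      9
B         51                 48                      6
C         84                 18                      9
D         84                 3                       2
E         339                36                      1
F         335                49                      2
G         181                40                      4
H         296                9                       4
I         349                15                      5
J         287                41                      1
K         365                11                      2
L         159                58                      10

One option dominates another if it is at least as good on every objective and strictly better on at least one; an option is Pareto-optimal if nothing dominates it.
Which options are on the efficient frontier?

A: dominated by D (capital cost 84≤183, operating cost 3≤12, build time 2≤9).
B: not dominated (best capital cost).
C: dominated by D (capital cost 84≤84, operating cost 3≤18, build time 2≤9).
D: not dominated (best operating cost).
E: not dominated.
F: dominated by D (capital cost 84≤335, operating cost 3≤49, build time 2≤2).
G: dominated by D (capital cost 84≤181, operating cost 3≤40, build time 2≤4).
H: dominated by D (capital cost 84≤296, operating cost 3≤9, build time 2≤4).
I: dominated by D (capital cost 84≤349, operating cost 3≤15, build time 2≤5).
J: not dominated.
K: dominated by D (capital cost 84≤365, operating cost 3≤11, build time 2≤2).
L: dominated by B (capital cost 51≤159, operating cost 48≤58, build time 6≤10).

B, D, E, J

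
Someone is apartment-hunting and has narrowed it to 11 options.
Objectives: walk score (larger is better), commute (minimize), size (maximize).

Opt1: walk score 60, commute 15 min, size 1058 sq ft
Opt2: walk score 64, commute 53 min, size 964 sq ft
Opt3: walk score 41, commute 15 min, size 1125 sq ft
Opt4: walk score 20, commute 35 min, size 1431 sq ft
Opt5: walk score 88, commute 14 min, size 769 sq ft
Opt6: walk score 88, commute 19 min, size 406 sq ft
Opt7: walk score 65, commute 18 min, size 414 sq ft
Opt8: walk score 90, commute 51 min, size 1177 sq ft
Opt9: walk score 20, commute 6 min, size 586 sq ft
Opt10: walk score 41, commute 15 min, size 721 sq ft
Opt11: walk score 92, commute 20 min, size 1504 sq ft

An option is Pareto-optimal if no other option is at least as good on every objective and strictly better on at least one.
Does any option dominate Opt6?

Yes

Opt5 vs Opt6: walk score 88≥88, commute 14≤19, size 769≥406 — Opt5 is at least as good on every objective and strictly better on at least one, so Opt5 dominates Opt6.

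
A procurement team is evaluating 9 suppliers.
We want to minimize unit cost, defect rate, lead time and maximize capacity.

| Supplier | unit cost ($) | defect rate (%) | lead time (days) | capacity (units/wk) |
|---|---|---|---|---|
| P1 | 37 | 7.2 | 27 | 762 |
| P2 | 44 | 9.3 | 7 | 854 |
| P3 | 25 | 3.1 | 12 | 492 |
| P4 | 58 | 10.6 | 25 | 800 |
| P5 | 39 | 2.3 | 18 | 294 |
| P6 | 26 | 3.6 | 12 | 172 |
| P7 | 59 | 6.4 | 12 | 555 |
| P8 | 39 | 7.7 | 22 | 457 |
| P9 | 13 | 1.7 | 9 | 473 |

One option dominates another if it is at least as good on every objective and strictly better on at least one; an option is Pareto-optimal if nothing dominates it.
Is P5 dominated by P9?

P9 vs P5: unit cost 13≤39, defect rate 1.7≤2.3, lead time 9≤18, capacity 473≥294 — P9 is at least as good on every objective with at least one strict improvement.

Yes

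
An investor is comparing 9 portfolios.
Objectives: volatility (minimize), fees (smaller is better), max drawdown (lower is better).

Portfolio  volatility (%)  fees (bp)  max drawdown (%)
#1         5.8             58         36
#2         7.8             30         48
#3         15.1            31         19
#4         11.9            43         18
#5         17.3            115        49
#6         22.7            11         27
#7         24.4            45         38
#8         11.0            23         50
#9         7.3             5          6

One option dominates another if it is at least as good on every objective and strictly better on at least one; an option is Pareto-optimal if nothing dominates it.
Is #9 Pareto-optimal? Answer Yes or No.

Yes

#1: worse on fees (58 vs 5).
#2: worse on volatility (7.8 vs 7.3).
#3: worse on volatility (15.1 vs 7.3).
#4: worse on volatility (11.9 vs 7.3).
#5: worse on volatility (17.3 vs 7.3).
#6: worse on volatility (22.7 vs 7.3).
#7: worse on volatility (24.4 vs 7.3).
#8: worse on volatility (11.0 vs 7.3).
No option is at least as good as #9 on every objective and strictly better on one.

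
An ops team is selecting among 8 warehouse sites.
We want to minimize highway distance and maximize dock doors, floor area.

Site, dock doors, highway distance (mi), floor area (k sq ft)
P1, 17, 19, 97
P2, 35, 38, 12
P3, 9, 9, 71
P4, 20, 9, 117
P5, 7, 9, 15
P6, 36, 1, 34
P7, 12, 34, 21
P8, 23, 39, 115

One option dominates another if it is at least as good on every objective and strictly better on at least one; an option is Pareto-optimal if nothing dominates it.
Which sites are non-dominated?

P1: dominated by P4 (dock doors 20≥17, highway distance 9≤19, floor area 117≥97).
P2: dominated by P6 (dock doors 36≥35, highway distance 1≤38, floor area 34≥12).
P3: dominated by P4 (dock doors 20≥9, highway distance 9≤9, floor area 117≥71).
P4: not dominated (best floor area).
P5: dominated by P3 (dock doors 9≥7, highway distance 9≤9, floor area 71≥15).
P6: not dominated (best dock doors).
P7: dominated by P1 (dock doors 17≥12, highway distance 19≤34, floor area 97≥21).
P8: not dominated.

P4, P6, P8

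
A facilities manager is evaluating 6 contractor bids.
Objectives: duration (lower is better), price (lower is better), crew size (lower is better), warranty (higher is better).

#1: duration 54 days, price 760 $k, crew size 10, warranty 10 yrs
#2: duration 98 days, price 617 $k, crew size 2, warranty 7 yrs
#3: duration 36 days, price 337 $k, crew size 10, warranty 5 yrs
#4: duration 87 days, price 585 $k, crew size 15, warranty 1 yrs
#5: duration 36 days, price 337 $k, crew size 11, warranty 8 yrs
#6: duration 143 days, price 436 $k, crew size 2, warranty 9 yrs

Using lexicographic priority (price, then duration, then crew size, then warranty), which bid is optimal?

#3

First minimize price: best is 337, kept {#3, #5}.
Then minimize duration: best is 36, kept {#3, #5}.
Then minimize crew size: best is 10, kept {#3}.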